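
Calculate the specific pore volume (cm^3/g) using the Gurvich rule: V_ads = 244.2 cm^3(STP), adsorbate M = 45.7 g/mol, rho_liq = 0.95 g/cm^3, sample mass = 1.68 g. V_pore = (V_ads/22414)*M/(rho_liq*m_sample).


Moles adsorbed n = V_ads / 22414 = 244.2 / 22414 = 1.089498e-02 mol
Liquid volume V_liq = n * M / rho_liq = 1.089498e-02 * 45.7 / 0.95 = 0.52411 cm^3
Specific pore volume V_pore = V_liq / m_sample = 0.52411 / 1.68
V_pore = 0.312 cm^3/g

0.312


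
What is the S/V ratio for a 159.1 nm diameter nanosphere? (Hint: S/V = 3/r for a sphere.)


Radius r = 159.1/2 = 79.55 nm
S/V = 3 / r = 3 / 79.55
S/V = 0.0377 nm^-1

0.0377


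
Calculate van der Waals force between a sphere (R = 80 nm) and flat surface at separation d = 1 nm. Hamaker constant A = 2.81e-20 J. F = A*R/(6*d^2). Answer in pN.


Convert to SI: R = 80 nm = 8e-08 m, d = 1 nm = 1e-09 m
F = A * R / (6 * d^2)
F = 2.81e-20 * 8e-08 / (6 * (1e-09)^2)
F = 3.74667e-10 N = 374.667 pN

374.667


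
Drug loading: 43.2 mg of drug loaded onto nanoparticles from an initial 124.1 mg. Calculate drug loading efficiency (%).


Drug loading efficiency = (drug loaded / drug initial) * 100
DLE = 43.2 / 124.1 * 100
DLE = 0.3481 * 100
DLE = 34.81%

34.81


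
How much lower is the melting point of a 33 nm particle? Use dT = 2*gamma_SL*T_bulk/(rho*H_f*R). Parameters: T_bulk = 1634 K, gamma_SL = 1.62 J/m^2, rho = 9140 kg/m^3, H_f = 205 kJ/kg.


Radius R = 33/2 = 16.5 nm = 1.65e-08 m
Convert H_f = 205 kJ/kg = 205000 J/kg
dT = 2 * gamma_SL * T_bulk / (rho * H_f * R)
dT = 2 * 1.62 * 1634 / (9140 * 205000 * 1.65e-08)
dT = 171.2 K

171.2


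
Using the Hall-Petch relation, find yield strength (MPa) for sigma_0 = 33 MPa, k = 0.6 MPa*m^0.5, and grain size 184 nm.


d = 184 nm = 1.84e-07 m
sqrt(d) = 0.0004289522
Hall-Petch contribution = k / sqrt(d) = 0.6 / 0.0004289522 = 1398.8 MPa
sigma = sigma_0 + k/sqrt(d) = 33 + 1398.8 = 1431.8 MPa

1431.8


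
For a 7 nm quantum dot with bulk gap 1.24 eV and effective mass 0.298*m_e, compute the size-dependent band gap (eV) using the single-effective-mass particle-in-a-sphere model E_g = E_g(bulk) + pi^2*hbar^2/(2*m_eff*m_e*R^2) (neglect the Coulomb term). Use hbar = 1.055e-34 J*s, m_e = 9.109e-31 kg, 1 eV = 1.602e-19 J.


Radius R = 7/2 nm = 3.5e-09 m
Confinement energy dE = pi^2 * hbar^2 / (2 * m_eff * m_e * R^2)
dE = pi^2 * (1.055e-34)^2 / (2 * 0.298 * 9.109e-31 * (3.5e-09)^2) J, divided by 1.602e-19 J/eV
dE = 0.1031 eV
Total band gap = E_g(bulk) + dE = 1.24 + 0.1031 = 1.3431 eV

1.3431


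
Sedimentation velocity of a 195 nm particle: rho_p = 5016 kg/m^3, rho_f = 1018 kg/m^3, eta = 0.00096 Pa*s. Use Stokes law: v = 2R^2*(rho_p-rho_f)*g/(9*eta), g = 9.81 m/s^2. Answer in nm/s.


Radius R = 195/2 nm = 9.75e-08 m
Density difference = 5016 - 1018 = 3998 kg/m^3
v = 2 * R^2 * (rho_p - rho_f) * g / (9 * eta)
v = 2 * (9.75e-08)^2 * 3998 * 9.81 / (9 * 0.00096)
v = 8.63053e-08 m/s = 86.3053 nm/s

86.3053


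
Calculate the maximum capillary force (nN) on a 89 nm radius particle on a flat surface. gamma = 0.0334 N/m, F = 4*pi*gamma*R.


Convert radius: R = 89 nm = 8.9e-08 m
F = 4 * pi * gamma * R
F = 4 * pi * 0.0334 * 8.9e-08
F = 3.73548e-08 N = 37.3548 nN

37.3548


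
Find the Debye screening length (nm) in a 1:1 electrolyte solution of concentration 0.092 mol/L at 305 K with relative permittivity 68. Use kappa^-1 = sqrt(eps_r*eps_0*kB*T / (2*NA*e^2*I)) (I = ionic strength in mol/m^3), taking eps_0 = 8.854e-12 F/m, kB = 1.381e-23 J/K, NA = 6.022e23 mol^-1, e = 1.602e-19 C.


Ionic strength I = 0.092 * 1^2 * 1000 = 92 mol/m^3
kappa^-1 = sqrt(68 * 8.854e-12 * 1.381e-23 * 305 / (2 * 6.022e23 * (1.602e-19)^2 * 92))
kappa^-1 = 0.944 nm

0.944


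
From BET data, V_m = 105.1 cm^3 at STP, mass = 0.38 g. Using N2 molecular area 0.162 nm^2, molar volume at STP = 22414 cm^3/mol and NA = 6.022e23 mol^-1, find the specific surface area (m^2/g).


Number of moles in monolayer = V_m / 22414 = 105.1 / 22414 = 0.00468903
Number of molecules = moles * NA = 0.00468903 * 6.022e23
SA = molecules * sigma / mass
SA = (105.1 / 22414) * 6.022e23 * 0.162e-18 / 0.38
SA = 1203.8 m^2/g

1203.8


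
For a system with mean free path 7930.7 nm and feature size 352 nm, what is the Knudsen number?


Knudsen number Kn = lambda / L
Kn = 7930.7 / 352
Kn = 22.5304

22.5304


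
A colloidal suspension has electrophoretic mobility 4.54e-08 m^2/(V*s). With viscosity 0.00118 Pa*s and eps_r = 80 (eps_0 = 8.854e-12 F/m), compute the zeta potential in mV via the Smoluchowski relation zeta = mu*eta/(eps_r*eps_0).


Smoluchowski equation: zeta = mu * eta / (eps_r * eps_0)
zeta = 4.54e-08 * 0.00118 / (80 * 8.854e-12)
zeta = 0.075632 V = 75.63 mV

75.63


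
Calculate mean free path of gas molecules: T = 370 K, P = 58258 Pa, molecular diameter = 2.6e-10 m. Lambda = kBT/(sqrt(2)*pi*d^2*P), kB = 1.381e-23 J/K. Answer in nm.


Mean free path: lambda = kB*T / (sqrt(2) * pi * d^2 * P)
lambda = 1.381e-23 * 370 / (sqrt(2) * pi * (2.6e-10)^2 * 58258)
lambda = 2.92031e-07 m
lambda = 292.03 nm

292.03


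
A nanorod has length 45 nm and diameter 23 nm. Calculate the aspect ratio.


Aspect ratio AR = length / diameter
AR = 45 / 23
AR = 1.96

1.96


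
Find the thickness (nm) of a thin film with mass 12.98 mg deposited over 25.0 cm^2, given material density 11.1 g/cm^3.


Convert: m = 12.98 mg = 1.2980e-05 kg, A = 25.0 cm^2 = 2.5000e-03 m^2, rho = 11.1 g/cm^3 = 11100 kg/m^3
t = m / (A * rho)
t = 1.2980e-05 / (2.5000e-03 * 11100)
t = 4.6775e-07 m = 467.7 nm

467.7


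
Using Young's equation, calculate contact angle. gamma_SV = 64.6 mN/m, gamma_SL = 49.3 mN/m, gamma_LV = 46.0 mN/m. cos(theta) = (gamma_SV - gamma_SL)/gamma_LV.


cos(theta) = (gamma_SV - gamma_SL) / gamma_LV
cos(theta) = (64.6 - 49.3) / 46.0
cos(theta) = 0.332609
theta = arccos(0.332609) = 70.57 degrees

70.57


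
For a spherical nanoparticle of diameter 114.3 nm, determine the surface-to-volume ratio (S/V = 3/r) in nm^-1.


Radius r = 114.3/2 = 57.15 nm
S/V = 3 / r = 3 / 57.15
S/V = 0.0525 nm^-1

0.0525


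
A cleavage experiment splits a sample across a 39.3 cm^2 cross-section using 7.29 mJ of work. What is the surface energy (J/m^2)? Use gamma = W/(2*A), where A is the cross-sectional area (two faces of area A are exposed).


Convert: A = 39.3 cm^2 = 0.00393 m^2, W = 7.29 mJ = 0.00729 J
Cleaving exposes two faces of area A, so total new surface = 2*A and gamma = W / (2*A)
gamma = 0.00729 / (2 * 0.00393)
gamma = 0.927 J/m^2

0.927


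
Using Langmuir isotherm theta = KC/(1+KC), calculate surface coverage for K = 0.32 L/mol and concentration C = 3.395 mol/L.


Langmuir isotherm: theta = K*C / (1 + K*C)
K*C = 0.32 * 3.395 = 1.0864
theta = 1.0864 / (1 + 1.0864) = 1.0864 / 2.0864
theta = 0.5207

0.5207


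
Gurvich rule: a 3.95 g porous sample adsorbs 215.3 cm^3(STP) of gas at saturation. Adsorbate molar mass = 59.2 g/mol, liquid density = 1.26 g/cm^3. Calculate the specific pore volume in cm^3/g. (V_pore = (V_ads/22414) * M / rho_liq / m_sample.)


Moles adsorbed n = V_ads / 22414 = 215.3 / 22414 = 9.605604e-03 mol
Liquid volume V_liq = n * M / rho_liq = 9.605604e-03 * 59.2 / 1.26 = 0.45131 cm^3
Specific pore volume V_pore = V_liq / m_sample = 0.45131 / 3.95
V_pore = 0.1143 cm^3/g

0.1143


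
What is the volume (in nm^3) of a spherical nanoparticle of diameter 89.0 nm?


Radius r = 89.0/2 = 44.5 nm
Volume V = (4/3) * pi * r^3
V = (4/3) * pi * (44.5)^3
V = 369120.91 nm^3

369120.91


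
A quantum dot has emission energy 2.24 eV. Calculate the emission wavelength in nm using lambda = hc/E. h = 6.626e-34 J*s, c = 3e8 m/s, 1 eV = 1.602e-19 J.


Convert energy: E = 2.24 eV = 2.24 * 1.602e-19 = 3.58848e-19 J
lambda = h*c / E = 6.626e-34 * 3e8 / 3.58848e-19
lambda = 5.53939e-07 m = 553.9 nm

553.9


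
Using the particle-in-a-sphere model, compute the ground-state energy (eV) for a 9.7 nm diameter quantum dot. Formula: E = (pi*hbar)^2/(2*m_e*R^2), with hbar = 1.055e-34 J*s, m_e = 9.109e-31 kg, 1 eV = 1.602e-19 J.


Radius R = 9.7/2 = 4.85 nm = 4.85e-09 m
E = (pi * 1.055e-34)^2 / (2 * 9.109e-31 * (4.85e-09)^2)
E(J) = 2.56342e-21
E = E(J) / 1.602e-19 = 0.016 eV

0.016


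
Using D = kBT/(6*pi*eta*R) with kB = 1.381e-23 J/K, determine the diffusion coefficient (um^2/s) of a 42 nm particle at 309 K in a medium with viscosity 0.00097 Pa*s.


Radius R = 42/2 = 21 nm = 2.1e-08 m
D = kB*T / (6*pi*eta*R)
D = 1.381e-23 * 309 / (6 * pi * 0.00097 * 2.1e-08)
D = 1.11137e-11 m^2/s = 11.114 um^2/s

11.114


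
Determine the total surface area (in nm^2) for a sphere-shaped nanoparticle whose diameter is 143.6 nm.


Radius r = 143.6/2 = 71.8 nm
Surface area SA = 4 * pi * r^2
SA = 4 * pi * (71.8)^2
SA = 64782.66 nm^2

64782.66


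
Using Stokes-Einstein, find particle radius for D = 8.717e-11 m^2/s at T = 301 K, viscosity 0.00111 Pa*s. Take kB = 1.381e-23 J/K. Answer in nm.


Stokes-Einstein: R = kB*T / (6*pi*eta*D)
R = 1.381e-23 * 301 / (6 * pi * 0.00111 * 8.717e-11)
R = 2.27913e-09 m = 2.28 nm

2.28


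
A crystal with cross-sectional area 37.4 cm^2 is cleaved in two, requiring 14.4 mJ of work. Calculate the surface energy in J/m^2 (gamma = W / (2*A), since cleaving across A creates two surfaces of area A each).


Convert: A = 37.4 cm^2 = 0.00374 m^2, W = 14.4 mJ = 0.0144 J
Cleaving exposes two faces of area A, so total new surface = 2*A and gamma = W / (2*A)
gamma = 0.0144 / (2 * 0.00374)
gamma = 1.925 J/m^2

1.925


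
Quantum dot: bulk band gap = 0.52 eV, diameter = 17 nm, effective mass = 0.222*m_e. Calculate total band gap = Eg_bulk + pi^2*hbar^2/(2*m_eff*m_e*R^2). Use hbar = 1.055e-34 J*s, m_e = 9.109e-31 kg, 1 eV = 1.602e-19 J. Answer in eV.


Radius R = 17/2 nm = 8.5e-09 m
Confinement energy dE = pi^2 * hbar^2 / (2 * m_eff * m_e * R^2)
dE = pi^2 * (1.055e-34)^2 / (2 * 0.222 * 9.109e-31 * (8.5e-09)^2) J, divided by 1.602e-19 J/eV
dE = 0.0235 eV
Total band gap = E_g(bulk) + dE = 0.52 + 0.0235 = 0.5435 eV

0.5435


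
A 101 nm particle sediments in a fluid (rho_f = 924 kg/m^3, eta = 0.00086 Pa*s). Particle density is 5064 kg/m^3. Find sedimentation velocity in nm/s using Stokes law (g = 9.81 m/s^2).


Radius R = 101/2 nm = 5.05e-08 m
Density difference = 5064 - 924 = 4140 kg/m^3
v = 2 * R^2 * (rho_p - rho_f) * g / (9 * eta)
v = 2 * (5.05e-08)^2 * 4140 * 9.81 / (9 * 0.00086)
v = 2.67634e-08 m/s = 26.7634 nm/s

26.7634


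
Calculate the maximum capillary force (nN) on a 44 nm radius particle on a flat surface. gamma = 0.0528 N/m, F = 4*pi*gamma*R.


Convert radius: R = 44 nm = 4.4e-08 m
F = 4 * pi * gamma * R
F = 4 * pi * 0.0528 * 4.4e-08
F = 2.91942e-08 N = 29.1942 nN

29.1942


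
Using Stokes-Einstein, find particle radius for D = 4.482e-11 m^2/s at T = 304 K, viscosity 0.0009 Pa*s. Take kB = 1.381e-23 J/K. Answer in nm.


Stokes-Einstein: R = kB*T / (6*pi*eta*D)
R = 1.381e-23 * 304 / (6 * pi * 0.0009 * 4.482e-11)
R = 5.52143e-09 m = 5.52 nm

5.52


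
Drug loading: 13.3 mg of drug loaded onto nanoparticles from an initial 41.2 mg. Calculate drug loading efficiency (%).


Drug loading efficiency = (drug loaded / drug initial) * 100
DLE = 13.3 / 41.2 * 100
DLE = 0.3228 * 100
DLE = 32.28%

32.28


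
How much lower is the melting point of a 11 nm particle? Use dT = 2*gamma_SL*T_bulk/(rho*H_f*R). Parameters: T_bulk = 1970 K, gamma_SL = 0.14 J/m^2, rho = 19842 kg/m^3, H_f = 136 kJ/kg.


Radius R = 11/2 = 5.5 nm = 5.5e-09 m
Convert H_f = 136 kJ/kg = 136000 J/kg
dT = 2 * gamma_SL * T_bulk / (rho * H_f * R)
dT = 2 * 0.14 * 1970 / (19842 * 136000 * 5.5e-09)
dT = 37.2 K

37.2


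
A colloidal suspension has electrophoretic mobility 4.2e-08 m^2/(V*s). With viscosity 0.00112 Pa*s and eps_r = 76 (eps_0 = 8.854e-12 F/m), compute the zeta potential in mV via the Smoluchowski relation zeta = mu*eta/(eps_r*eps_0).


Smoluchowski equation: zeta = mu * eta / (eps_r * eps_0)
zeta = 4.2e-08 * 0.00112 / (76 * 8.854e-12)
zeta = 0.069906 V = 69.91 mV

69.91


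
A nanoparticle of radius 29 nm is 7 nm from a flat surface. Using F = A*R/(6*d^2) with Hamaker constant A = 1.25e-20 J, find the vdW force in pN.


Convert to SI: R = 29 nm = 2.9e-08 m, d = 7 nm = 7e-09 m
F = A * R / (6 * d^2)
F = 1.25e-20 * 2.9e-08 / (6 * (7e-09)^2)
F = 1.23299e-12 N = 1.233 pN

1.233


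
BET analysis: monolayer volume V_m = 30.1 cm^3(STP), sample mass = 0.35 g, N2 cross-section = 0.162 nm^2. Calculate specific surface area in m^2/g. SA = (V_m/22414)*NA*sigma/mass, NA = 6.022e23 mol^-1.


Number of moles in monolayer = V_m / 22414 = 30.1 / 22414 = 0.00134291
Number of molecules = moles * NA = 0.00134291 * 6.022e23
SA = molecules * sigma / mass
SA = (30.1 / 22414) * 6.022e23 * 0.162e-18 / 0.35
SA = 374.3 m^2/g

374.3


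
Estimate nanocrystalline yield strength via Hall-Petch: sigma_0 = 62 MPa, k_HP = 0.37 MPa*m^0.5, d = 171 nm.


d = 171 nm = 1.71e-07 m
sqrt(d) = 0.0004135215
Hall-Petch contribution = k / sqrt(d) = 0.37 / 0.0004135215 = 894.8 MPa
sigma = sigma_0 + k/sqrt(d) = 62 + 894.8 = 956.8 MPa

956.8


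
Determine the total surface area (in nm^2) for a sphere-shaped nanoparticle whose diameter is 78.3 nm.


Radius r = 78.3/2 = 39.15 nm
Surface area SA = 4 * pi * r^2
SA = 4 * pi * (39.15)^2
SA = 19260.76 nm^2

19260.76


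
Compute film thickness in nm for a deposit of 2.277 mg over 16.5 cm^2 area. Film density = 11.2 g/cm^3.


Convert: m = 2.277 mg = 2.2770e-06 kg, A = 16.5 cm^2 = 1.6500e-03 m^2, rho = 11.2 g/cm^3 = 11200 kg/m^3
t = m / (A * rho)
t = 2.2770e-06 / (1.6500e-03 * 11200)
t = 1.2321e-07 m = 123.2 nm

123.2


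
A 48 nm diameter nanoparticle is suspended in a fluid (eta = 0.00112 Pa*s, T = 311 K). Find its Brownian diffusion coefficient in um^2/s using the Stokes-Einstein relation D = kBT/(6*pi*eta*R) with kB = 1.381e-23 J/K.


Radius R = 48/2 = 24 nm = 2.4e-08 m
D = kB*T / (6*pi*eta*R)
D = 1.381e-23 * 311 / (6 * pi * 0.00112 * 2.4e-08)
D = 8.47664e-12 m^2/s = 8.477 um^2/s

8.477


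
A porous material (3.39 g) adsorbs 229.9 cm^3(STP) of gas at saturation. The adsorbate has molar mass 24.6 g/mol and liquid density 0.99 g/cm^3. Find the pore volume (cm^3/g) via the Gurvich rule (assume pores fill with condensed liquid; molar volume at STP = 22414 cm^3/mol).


Moles adsorbed n = V_ads / 22414 = 229.9 / 22414 = 1.025698e-02 mol
Liquid volume V_liq = n * M / rho_liq = 1.025698e-02 * 24.6 / 0.99 = 0.25487 cm^3
Specific pore volume V_pore = V_liq / m_sample = 0.25487 / 3.39
V_pore = 0.0752 cm^3/g

0.0752


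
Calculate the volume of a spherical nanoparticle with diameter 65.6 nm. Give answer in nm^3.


Radius r = 65.6/2 = 32.8 nm
Volume V = (4/3) * pi * r^3
V = (4/3) * pi * (32.8)^3
V = 147812.15 nm^3

147812.15


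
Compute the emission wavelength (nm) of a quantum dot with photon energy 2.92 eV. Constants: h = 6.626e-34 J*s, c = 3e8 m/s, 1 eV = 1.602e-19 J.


Convert energy: E = 2.92 eV = 2.92 * 1.602e-19 = 4.67784e-19 J
lambda = h*c / E = 6.626e-34 * 3e8 / 4.67784e-19
lambda = 4.2494e-07 m = 424.9 nm

424.9


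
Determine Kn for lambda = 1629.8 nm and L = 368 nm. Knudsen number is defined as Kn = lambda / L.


Knudsen number Kn = lambda / L
Kn = 1629.8 / 368
Kn = 4.4288

4.4288


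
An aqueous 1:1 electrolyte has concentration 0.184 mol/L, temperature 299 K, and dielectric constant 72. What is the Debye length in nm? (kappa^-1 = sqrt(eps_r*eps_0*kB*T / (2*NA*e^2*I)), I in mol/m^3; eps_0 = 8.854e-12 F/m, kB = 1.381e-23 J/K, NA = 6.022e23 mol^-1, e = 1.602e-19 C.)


Ionic strength I = 0.184 * 1^2 * 1000 = 184 mol/m^3
kappa^-1 = sqrt(72 * 8.854e-12 * 1.381e-23 * 299 / (2 * 6.022e23 * (1.602e-19)^2 * 184))
kappa^-1 = 0.68 nm

0.68


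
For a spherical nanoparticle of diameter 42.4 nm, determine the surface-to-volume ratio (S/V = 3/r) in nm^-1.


Radius r = 42.4/2 = 21.2 nm
S/V = 3 / r = 3 / 21.2
S/V = 0.1415 nm^-1

0.1415


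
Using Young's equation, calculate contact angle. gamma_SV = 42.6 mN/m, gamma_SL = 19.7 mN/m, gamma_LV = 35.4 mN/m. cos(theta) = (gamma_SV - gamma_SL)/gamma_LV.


cos(theta) = (gamma_SV - gamma_SL) / gamma_LV
cos(theta) = (42.6 - 19.7) / 35.4
cos(theta) = 0.646893
theta = arccos(0.646893) = 49.69 degrees

49.69


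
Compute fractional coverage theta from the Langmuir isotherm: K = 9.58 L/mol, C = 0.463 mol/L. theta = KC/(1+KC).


Langmuir isotherm: theta = K*C / (1 + K*C)
K*C = 9.58 * 0.463 = 4.43554
theta = 4.43554 / (1 + 4.43554) = 4.43554 / 5.43554
theta = 0.816

0.816


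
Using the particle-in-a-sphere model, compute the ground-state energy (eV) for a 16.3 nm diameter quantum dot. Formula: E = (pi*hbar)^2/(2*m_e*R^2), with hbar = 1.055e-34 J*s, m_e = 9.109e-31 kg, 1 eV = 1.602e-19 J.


Radius R = 16.3/2 = 8.15 nm = 8.15e-09 m
E = (pi * 1.055e-34)^2 / (2 * 9.109e-31 * (8.15e-09)^2)
E(J) = 9.07797e-22
E = E(J) / 1.602e-19 = 0.0057 eV

0.0057


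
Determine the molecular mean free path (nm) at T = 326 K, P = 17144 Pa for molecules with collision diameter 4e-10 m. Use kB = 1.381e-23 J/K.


Mean free path: lambda = kB*T / (sqrt(2) * pi * d^2 * P)
lambda = 1.381e-23 * 326 / (sqrt(2) * pi * (4e-10)^2 * 17144)
lambda = 3.69415e-07 m
lambda = 369.41 nm

369.41


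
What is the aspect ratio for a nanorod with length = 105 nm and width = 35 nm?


Aspect ratio AR = length / diameter
AR = 105 / 35
AR = 3.0

3.0


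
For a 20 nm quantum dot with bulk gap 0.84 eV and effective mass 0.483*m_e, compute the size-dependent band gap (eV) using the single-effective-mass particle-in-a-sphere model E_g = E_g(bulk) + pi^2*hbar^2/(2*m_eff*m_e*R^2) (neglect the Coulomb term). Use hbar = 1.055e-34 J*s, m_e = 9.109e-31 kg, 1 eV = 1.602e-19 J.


Radius R = 20/2 nm = 1e-08 m
Confinement energy dE = pi^2 * hbar^2 / (2 * m_eff * m_e * R^2)
dE = pi^2 * (1.055e-34)^2 / (2 * 0.483 * 9.109e-31 * (1e-08)^2) J, divided by 1.602e-19 J/eV
dE = 0.0078 eV
Total band gap = E_g(bulk) + dE = 0.84 + 0.0078 = 0.8478 eV

0.8478


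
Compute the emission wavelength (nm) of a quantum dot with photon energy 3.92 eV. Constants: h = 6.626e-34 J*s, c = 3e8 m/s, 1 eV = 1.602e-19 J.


Convert energy: E = 3.92 eV = 3.92 * 1.602e-19 = 6.27984e-19 J
lambda = h*c / E = 6.626e-34 * 3e8 / 6.27984e-19
lambda = 3.16537e-07 m = 316.5 nm

316.5


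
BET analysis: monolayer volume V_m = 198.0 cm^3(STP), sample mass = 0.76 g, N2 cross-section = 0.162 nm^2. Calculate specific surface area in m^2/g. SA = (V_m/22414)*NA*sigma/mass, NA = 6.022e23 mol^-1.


Number of moles in monolayer = V_m / 22414 = 198.0 / 22414 = 0.00883376
Number of molecules = moles * NA = 0.00883376 * 6.022e23
SA = molecules * sigma / mass
SA = (198.0 / 22414) * 6.022e23 * 0.162e-18 / 0.76
SA = 1133.9 m^2/g

1133.9


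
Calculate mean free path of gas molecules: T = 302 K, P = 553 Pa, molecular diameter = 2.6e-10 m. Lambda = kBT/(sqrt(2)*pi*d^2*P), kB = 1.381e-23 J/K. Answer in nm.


Mean free path: lambda = kB*T / (sqrt(2) * pi * d^2 * P)
lambda = 1.381e-23 * 302 / (sqrt(2) * pi * (2.6e-10)^2 * 553)
lambda = 2.5111e-05 m
lambda = 25111.0 nm

25111.0


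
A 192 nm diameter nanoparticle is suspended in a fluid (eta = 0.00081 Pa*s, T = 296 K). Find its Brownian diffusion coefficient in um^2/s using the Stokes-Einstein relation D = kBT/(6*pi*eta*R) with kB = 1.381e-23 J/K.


Radius R = 192/2 = 96 nm = 9.6e-08 m
D = kB*T / (6*pi*eta*R)
D = 1.381e-23 * 296 / (6 * pi * 0.00081 * 9.6e-08)
D = 2.78887e-12 m^2/s = 2.789 um^2/s

2.789


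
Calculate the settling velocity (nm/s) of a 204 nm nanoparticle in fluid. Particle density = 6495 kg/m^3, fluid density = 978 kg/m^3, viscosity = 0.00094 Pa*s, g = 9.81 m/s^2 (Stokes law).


Radius R = 204/2 nm = 1.02e-07 m
Density difference = 6495 - 978 = 5517 kg/m^3
v = 2 * R^2 * (rho_p - rho_f) * g / (9 * eta)
v = 2 * (1.02e-07)^2 * 5517 * 9.81 / (9 * 0.00094)
v = 1.33117e-07 m/s = 133.1165 nm/s

133.1165


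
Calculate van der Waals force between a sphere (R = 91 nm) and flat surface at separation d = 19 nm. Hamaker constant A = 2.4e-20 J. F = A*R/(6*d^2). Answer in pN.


Convert to SI: R = 91 nm = 9.1e-08 m, d = 19 nm = 1.9e-08 m
F = A * R / (6 * d^2)
F = 2.4e-20 * 9.1e-08 / (6 * (1.9e-08)^2)
F = 1.00831e-12 N = 1.008 pN

1.008


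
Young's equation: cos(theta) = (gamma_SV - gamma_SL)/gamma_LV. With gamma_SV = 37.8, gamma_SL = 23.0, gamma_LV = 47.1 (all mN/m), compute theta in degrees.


cos(theta) = (gamma_SV - gamma_SL) / gamma_LV
cos(theta) = (37.8 - 23.0) / 47.1
cos(theta) = 0.314225
theta = arccos(0.314225) = 71.69 degrees

71.69


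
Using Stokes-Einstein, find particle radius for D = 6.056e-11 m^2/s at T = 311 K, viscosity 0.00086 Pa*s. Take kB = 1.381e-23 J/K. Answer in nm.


Stokes-Einstein: R = kB*T / (6*pi*eta*D)
R = 1.381e-23 * 311 / (6 * pi * 0.00086 * 6.056e-11)
R = 4.3749e-09 m = 4.37 nm

4.37


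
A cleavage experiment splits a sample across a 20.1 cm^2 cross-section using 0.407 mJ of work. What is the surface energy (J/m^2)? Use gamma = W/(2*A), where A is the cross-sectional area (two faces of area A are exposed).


Convert: A = 20.1 cm^2 = 0.00201 m^2, W = 0.407 mJ = 0.000407 J
Cleaving exposes two faces of area A, so total new surface = 2*A and gamma = W / (2*A)
gamma = 0.000407 / (2 * 0.00201)
gamma = 0.101 J/m^2

0.101


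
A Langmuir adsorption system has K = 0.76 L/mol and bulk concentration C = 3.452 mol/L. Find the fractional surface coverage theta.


Langmuir isotherm: theta = K*C / (1 + K*C)
K*C = 0.76 * 3.452 = 2.62352
theta = 2.62352 / (1 + 2.62352) = 2.62352 / 3.62352
theta = 0.724

0.724


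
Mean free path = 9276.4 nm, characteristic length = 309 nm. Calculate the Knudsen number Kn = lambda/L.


Knudsen number Kn = lambda / L
Kn = 9276.4 / 309
Kn = 30.0207

30.0207


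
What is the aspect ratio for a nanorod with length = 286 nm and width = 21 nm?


Aspect ratio AR = length / diameter
AR = 286 / 21
AR = 13.62

13.62


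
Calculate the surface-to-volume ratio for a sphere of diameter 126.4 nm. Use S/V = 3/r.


Radius r = 126.4/2 = 63.2 nm
S/V = 3 / r = 3 / 63.2
S/V = 0.0475 nm^-1

0.0475


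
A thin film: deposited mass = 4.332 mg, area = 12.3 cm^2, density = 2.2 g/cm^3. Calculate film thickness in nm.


Convert: m = 4.332 mg = 4.3320e-06 kg, A = 12.3 cm^2 = 1.2300e-03 m^2, rho = 2.2 g/cm^3 = 2200 kg/m^3
t = m / (A * rho)
t = 4.3320e-06 / (1.2300e-03 * 2200)
t = 1.6009e-06 m = 1600.9 nm

1600.9


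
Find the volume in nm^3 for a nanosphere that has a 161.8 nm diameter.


Radius r = 161.8/2 = 80.9 nm
Volume V = (4/3) * pi * r^3
V = (4/3) * pi * (80.9)^3
V = 2217860.23 nm^3

2217860.23


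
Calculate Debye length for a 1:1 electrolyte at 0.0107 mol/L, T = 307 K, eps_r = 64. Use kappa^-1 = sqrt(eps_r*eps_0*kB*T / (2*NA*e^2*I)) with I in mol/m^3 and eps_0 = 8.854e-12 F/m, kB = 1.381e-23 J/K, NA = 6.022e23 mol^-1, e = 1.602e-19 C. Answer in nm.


Ionic strength I = 0.0107 * 1^2 * 1000 = 10.7 mol/m^3
kappa^-1 = sqrt(64 * 8.854e-12 * 1.381e-23 * 307 / (2 * 6.022e23 * (1.602e-19)^2 * 10.7))
kappa^-1 = 2.695 nm

2.695


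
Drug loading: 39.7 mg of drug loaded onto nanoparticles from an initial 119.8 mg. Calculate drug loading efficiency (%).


Drug loading efficiency = (drug loaded / drug initial) * 100
DLE = 39.7 / 119.8 * 100
DLE = 0.3314 * 100
DLE = 33.14%

33.14


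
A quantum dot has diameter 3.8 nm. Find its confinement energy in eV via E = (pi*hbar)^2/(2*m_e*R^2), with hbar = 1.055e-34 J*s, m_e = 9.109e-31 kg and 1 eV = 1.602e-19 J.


Radius R = 3.8/2 = 1.9 nm = 1.9e-09 m
E = (pi * 1.055e-34)^2 / (2 * 9.109e-31 * (1.9e-09)^2)
E(J) = 1.67031e-20
E = E(J) / 1.602e-19 = 0.1043 eV

0.1043


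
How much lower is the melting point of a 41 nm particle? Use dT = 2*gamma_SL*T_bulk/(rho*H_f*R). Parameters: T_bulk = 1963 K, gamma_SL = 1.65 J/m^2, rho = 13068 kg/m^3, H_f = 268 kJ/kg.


Radius R = 41/2 = 20.5 nm = 2.05e-08 m
Convert H_f = 268 kJ/kg = 268000 J/kg
dT = 2 * gamma_SL * T_bulk / (rho * H_f * R)
dT = 2 * 1.65 * 1963 / (13068 * 268000 * 2.05e-08)
dT = 90.2 K

90.2


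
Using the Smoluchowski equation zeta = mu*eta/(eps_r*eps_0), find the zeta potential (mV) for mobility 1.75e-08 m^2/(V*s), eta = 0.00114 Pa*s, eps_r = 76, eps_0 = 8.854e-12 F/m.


Smoluchowski equation: zeta = mu * eta / (eps_r * eps_0)
zeta = 1.75e-08 * 0.00114 / (76 * 8.854e-12)
zeta = 0.029648 V = 29.65 mV

29.65


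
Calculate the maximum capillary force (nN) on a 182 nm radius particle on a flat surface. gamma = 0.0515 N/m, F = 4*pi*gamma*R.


Convert radius: R = 182 nm = 1.82e-07 m
F = 4 * pi * gamma * R
F = 4 * pi * 0.0515 * 1.82e-07
F = 1.17785e-07 N = 117.7846 nN

117.7846


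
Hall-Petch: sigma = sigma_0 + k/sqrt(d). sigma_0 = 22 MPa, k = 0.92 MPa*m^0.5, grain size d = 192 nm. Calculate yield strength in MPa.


d = 192 nm = 1.92e-07 m
sqrt(d) = 0.000438178
Hall-Petch contribution = k / sqrt(d) = 0.92 / 0.000438178 = 2099.6 MPa
sigma = sigma_0 + k/sqrt(d) = 22 + 2099.6 = 2121.6 MPa

2121.6


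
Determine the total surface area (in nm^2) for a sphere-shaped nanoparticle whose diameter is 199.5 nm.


Radius r = 199.5/2 = 99.75 nm
Surface area SA = 4 * pi * r^2
SA = 4 * pi * (99.75)^2
SA = 125036.17 nm^2

125036.17


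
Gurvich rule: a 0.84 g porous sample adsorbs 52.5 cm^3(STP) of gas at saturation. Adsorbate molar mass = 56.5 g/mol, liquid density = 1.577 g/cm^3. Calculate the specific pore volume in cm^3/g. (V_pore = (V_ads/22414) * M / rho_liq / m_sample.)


Moles adsorbed n = V_ads / 22414 = 52.5 / 22414 = 2.342286e-03 mol
Liquid volume V_liq = n * M / rho_liq = 2.342286e-03 * 56.5 / 1.577 = 0.08392 cm^3
Specific pore volume V_pore = V_liq / m_sample = 0.08392 / 0.84
V_pore = 0.0999 cm^3/g

0.0999


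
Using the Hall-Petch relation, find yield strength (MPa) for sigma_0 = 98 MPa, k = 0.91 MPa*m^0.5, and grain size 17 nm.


d = 17 nm = 1.7e-08 m
sqrt(d) = 0.000130384
Hall-Petch contribution = k / sqrt(d) = 0.91 / 0.000130384 = 6979.4 MPa
sigma = sigma_0 + k/sqrt(d) = 98 + 6979.4 = 7077.4 MPa

7077.4


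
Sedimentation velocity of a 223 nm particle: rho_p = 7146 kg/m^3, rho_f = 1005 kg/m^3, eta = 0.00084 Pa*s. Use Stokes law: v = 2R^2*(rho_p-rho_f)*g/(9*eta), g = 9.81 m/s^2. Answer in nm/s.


Radius R = 223/2 nm = 1.115e-07 m
Density difference = 7146 - 1005 = 6141 kg/m^3
v = 2 * R^2 * (rho_p - rho_f) * g / (9 * eta)
v = 2 * (1.115e-07)^2 * 6141 * 9.81 / (9 * 0.00084)
v = 1.98137e-07 m/s = 198.1372 nm/s

198.1372


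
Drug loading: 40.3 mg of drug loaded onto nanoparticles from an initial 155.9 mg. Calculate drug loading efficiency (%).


Drug loading efficiency = (drug loaded / drug initial) * 100
DLE = 40.3 / 155.9 * 100
DLE = 0.2585 * 100
DLE = 25.85%

25.85


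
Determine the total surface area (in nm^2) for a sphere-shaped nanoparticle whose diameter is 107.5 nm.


Radius r = 107.5/2 = 53.75 nm
Surface area SA = 4 * pi * r^2
SA = 4 * pi * (53.75)^2
SA = 36305.03 nm^2

36305.03


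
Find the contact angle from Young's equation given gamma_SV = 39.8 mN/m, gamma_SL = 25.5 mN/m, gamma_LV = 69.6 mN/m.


cos(theta) = (gamma_SV - gamma_SL) / gamma_LV
cos(theta) = (39.8 - 25.5) / 69.6
cos(theta) = 0.20546
theta = arccos(0.20546) = 78.14 degrees

78.14


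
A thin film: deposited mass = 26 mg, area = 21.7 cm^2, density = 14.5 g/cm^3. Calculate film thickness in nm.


Convert: m = 26 mg = 2.6000e-05 kg, A = 21.7 cm^2 = 2.1700e-03 m^2, rho = 14.5 g/cm^3 = 14500 kg/m^3
t = m / (A * rho)
t = 2.6000e-05 / (2.1700e-03 * 14500)
t = 8.2631e-07 m = 826.3 nm

826.3


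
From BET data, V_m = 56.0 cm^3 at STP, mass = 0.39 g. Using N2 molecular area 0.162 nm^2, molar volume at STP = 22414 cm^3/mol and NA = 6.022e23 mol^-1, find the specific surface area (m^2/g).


Number of moles in monolayer = V_m / 22414 = 56.0 / 22414 = 0.00249844
Number of molecules = moles * NA = 0.00249844 * 6.022e23
SA = molecules * sigma / mass
SA = (56.0 / 22414) * 6.022e23 * 0.162e-18 / 0.39
SA = 625.0 m^2/g

625.0


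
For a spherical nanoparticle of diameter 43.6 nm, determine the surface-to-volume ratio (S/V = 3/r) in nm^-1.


Radius r = 43.6/2 = 21.8 nm
S/V = 3 / r = 3 / 21.8
S/V = 0.1376 nm^-1

0.1376


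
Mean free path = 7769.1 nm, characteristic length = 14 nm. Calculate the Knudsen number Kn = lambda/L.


Knudsen number Kn = lambda / L
Kn = 7769.1 / 14
Kn = 554.9357

554.9357


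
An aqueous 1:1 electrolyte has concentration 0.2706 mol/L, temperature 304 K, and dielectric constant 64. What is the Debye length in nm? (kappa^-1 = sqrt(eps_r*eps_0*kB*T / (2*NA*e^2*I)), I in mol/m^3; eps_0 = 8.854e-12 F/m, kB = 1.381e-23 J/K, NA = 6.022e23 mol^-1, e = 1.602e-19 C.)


Ionic strength I = 0.2706 * 1^2 * 1000 = 270.6 mol/m^3
kappa^-1 = sqrt(64 * 8.854e-12 * 1.381e-23 * 304 / (2 * 6.022e23 * (1.602e-19)^2 * 270.6))
kappa^-1 = 0.533 nm

0.533


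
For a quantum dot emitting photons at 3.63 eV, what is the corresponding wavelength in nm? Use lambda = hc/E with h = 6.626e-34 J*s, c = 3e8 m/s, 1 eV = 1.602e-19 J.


Convert energy: E = 3.63 eV = 3.63 * 1.602e-19 = 5.81526e-19 J
lambda = h*c / E = 6.626e-34 * 3e8 / 5.81526e-19
lambda = 3.41825e-07 m = 341.8 nm

341.8


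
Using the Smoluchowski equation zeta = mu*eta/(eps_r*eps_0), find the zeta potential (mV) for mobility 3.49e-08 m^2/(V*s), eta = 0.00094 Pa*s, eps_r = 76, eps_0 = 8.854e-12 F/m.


Smoluchowski equation: zeta = mu * eta / (eps_r * eps_0)
zeta = 3.49e-08 * 0.00094 / (76 * 8.854e-12)
zeta = 0.048753 V = 48.75 mV

48.75


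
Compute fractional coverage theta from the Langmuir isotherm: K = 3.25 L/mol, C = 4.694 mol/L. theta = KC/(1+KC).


Langmuir isotherm: theta = K*C / (1 + K*C)
K*C = 3.25 * 4.694 = 15.2555
theta = 15.2555 / (1 + 15.2555) = 15.2555 / 16.2555
theta = 0.9385

0.9385


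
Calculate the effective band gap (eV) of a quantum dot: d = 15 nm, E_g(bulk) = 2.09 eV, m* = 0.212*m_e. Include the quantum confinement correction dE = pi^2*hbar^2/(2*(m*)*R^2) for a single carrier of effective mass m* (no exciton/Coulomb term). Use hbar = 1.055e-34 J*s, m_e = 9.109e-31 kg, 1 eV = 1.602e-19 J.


Radius R = 15/2 nm = 7.5e-09 m
Confinement energy dE = pi^2 * hbar^2 / (2 * m_eff * m_e * R^2)
dE = pi^2 * (1.055e-34)^2 / (2 * 0.212 * 9.109e-31 * (7.5e-09)^2) J, divided by 1.602e-19 J/eV
dE = 0.0316 eV
Total band gap = E_g(bulk) + dE = 2.09 + 0.0316 = 2.1216 eV

2.1216


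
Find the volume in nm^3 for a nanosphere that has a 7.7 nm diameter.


Radius r = 7.7/2 = 3.85 nm
Volume V = (4/3) * pi * r^3
V = (4/3) * pi * (3.85)^3
V = 239.04 nm^3

239.04


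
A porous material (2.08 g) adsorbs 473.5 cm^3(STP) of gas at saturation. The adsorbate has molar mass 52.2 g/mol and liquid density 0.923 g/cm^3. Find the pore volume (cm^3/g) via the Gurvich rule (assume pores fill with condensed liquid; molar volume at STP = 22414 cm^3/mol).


Moles adsorbed n = V_ads / 22414 = 473.5 / 22414 = 2.112519e-02 mol
Liquid volume V_liq = n * M / rho_liq = 2.112519e-02 * 52.2 / 0.923 = 1.19473 cm^3
Specific pore volume V_pore = V_liq / m_sample = 1.19473 / 2.08
V_pore = 0.5744 cm^3/g

0.5744


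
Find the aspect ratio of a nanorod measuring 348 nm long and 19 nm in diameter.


Aspect ratio AR = length / diameter
AR = 348 / 19
AR = 18.32

18.32


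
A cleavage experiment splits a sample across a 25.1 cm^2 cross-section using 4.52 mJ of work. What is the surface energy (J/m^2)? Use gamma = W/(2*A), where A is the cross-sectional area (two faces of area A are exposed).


Convert: A = 25.1 cm^2 = 0.00251 m^2, W = 4.52 mJ = 0.00452 J
Cleaving exposes two faces of area A, so total new surface = 2*A and gamma = W / (2*A)
gamma = 0.00452 / (2 * 0.00251)
gamma = 0.9 J/m^2

0.9


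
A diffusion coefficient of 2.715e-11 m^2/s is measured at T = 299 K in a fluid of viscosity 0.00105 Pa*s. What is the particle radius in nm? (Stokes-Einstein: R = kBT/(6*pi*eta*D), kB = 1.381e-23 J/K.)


Stokes-Einstein: R = kB*T / (6*pi*eta*D)
R = 1.381e-23 * 299 / (6 * pi * 0.00105 * 2.715e-11)
R = 7.68431e-09 m = 7.68 nm

7.68


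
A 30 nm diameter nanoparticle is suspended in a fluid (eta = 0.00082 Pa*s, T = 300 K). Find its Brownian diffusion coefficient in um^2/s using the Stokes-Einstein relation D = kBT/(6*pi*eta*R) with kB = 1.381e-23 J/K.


Radius R = 30/2 = 15 nm = 1.5e-08 m
D = kB*T / (6*pi*eta*R)
D = 1.381e-23 * 300 / (6 * pi * 0.00082 * 1.5e-08)
D = 1.78693e-11 m^2/s = 17.869 um^2/s

17.869


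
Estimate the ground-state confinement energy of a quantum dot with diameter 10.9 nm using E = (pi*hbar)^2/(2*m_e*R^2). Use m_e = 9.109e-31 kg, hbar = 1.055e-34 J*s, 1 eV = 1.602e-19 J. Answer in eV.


Radius R = 10.9/2 = 5.45 nm = 5.45e-09 m
E = (pi * 1.055e-34)^2 / (2 * 9.109e-31 * (5.45e-09)^2)
E(J) = 2.03007e-21
E = E(J) / 1.602e-19 = 0.0127 eV

0.0127


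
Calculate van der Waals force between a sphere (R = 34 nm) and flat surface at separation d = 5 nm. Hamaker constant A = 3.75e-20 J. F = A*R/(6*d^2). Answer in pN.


Convert to SI: R = 34 nm = 3.4e-08 m, d = 5 nm = 5e-09 m
F = A * R / (6 * d^2)
F = 3.75e-20 * 3.4e-08 / (6 * (5e-09)^2)
F = 8.5e-12 N = 8.5 pN

8.5


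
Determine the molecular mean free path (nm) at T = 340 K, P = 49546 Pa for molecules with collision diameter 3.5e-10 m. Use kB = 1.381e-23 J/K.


Mean free path: lambda = kB*T / (sqrt(2) * pi * d^2 * P)
lambda = 1.381e-23 * 340 / (sqrt(2) * pi * (3.5e-10)^2 * 49546)
lambda = 1.74126e-07 m
lambda = 174.13 nm

174.13


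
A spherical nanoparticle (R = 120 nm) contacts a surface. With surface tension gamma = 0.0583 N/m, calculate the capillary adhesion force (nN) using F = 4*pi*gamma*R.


Convert radius: R = 120 nm = 1.2e-07 m
F = 4 * pi * gamma * R
F = 4 * pi * 0.0583 * 1.2e-07
F = 8.79143e-08 N = 87.9143 nN

87.9143


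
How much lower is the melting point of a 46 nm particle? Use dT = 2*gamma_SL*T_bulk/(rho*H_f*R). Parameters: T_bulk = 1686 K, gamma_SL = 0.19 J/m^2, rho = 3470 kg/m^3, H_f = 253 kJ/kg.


Radius R = 46/2 = 23 nm = 2.3e-08 m
Convert H_f = 253 kJ/kg = 253000 J/kg
dT = 2 * gamma_SL * T_bulk / (rho * H_f * R)
dT = 2 * 0.19 * 1686 / (3470 * 253000 * 2.3e-08)
dT = 31.7 K

31.7


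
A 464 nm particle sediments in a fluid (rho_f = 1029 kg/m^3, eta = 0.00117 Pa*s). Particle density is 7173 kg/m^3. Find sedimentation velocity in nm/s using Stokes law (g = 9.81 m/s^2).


Radius R = 464/2 nm = 2.32e-07 m
Density difference = 7173 - 1029 = 6144 kg/m^3
v = 2 * R^2 * (rho_p - rho_f) * g / (9 * eta)
v = 2 * (2.32e-07)^2 * 6144 * 9.81 / (9 * 0.00117)
v = 6.16166e-07 m/s = 616.1661 nm/s

616.1661


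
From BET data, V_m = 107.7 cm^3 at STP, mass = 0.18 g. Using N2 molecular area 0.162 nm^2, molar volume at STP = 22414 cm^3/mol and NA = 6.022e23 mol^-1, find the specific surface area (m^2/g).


Number of moles in monolayer = V_m / 22414 = 107.7 / 22414 = 0.00480503
Number of molecules = moles * NA = 0.00480503 * 6.022e23
SA = molecules * sigma / mass
SA = (107.7 / 22414) * 6.022e23 * 0.162e-18 / 0.18
SA = 2604.2 m^2/g

2604.2


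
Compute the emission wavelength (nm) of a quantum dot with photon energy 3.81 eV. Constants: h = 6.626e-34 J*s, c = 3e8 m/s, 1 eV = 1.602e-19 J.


Convert energy: E = 3.81 eV = 3.81 * 1.602e-19 = 6.10362e-19 J
lambda = h*c / E = 6.626e-34 * 3e8 / 6.10362e-19
lambda = 3.25676e-07 m = 325.7 nm

325.7


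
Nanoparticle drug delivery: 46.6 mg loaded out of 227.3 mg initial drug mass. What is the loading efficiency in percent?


Drug loading efficiency = (drug loaded / drug initial) * 100
DLE = 46.6 / 227.3 * 100
DLE = 0.205 * 100
DLE = 20.5%

20.5


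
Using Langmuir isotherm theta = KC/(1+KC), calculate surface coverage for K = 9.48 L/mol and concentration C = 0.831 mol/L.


Langmuir isotherm: theta = K*C / (1 + K*C)
K*C = 9.48 * 0.831 = 7.87788
theta = 7.87788 / (1 + 7.87788) = 7.87788 / 8.87788
theta = 0.8874

0.8874


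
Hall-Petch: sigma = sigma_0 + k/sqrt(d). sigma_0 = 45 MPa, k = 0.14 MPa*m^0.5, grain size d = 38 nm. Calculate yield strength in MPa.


d = 38 nm = 3.8e-08 m
sqrt(d) = 0.0001949359
Hall-Petch contribution = k / sqrt(d) = 0.14 / 0.0001949359 = 718.2 MPa
sigma = sigma_0 + k/sqrt(d) = 45 + 718.2 = 763.2 MPa

763.2


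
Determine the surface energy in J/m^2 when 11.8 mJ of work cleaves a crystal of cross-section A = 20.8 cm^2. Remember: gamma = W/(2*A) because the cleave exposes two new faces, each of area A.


Convert: A = 20.8 cm^2 = 0.00208 m^2, W = 11.8 mJ = 0.0118 J
Cleaving exposes two faces of area A, so total new surface = 2*A and gamma = W / (2*A)
gamma = 0.0118 / (2 * 0.00208)
gamma = 2.837 J/m^2

2.837


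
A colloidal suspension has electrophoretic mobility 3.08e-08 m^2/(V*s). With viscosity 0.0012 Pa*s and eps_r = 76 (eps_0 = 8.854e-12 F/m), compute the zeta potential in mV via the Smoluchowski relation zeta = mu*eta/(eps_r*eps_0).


Smoluchowski equation: zeta = mu * eta / (eps_r * eps_0)
zeta = 3.08e-08 * 0.0012 / (76 * 8.854e-12)
zeta = 0.054926 V = 54.93 mV

54.93


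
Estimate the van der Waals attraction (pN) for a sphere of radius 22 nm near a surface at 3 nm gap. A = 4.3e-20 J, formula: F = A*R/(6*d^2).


Convert to SI: R = 22 nm = 2.2e-08 m, d = 3 nm = 3e-09 m
F = A * R / (6 * d^2)
F = 4.3e-20 * 2.2e-08 / (6 * (3e-09)^2)
F = 1.75185e-11 N = 17.519 pN

17.519


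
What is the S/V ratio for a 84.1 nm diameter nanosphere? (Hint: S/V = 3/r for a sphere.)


Radius r = 84.1/2 = 42.05 nm
S/V = 3 / r = 3 / 42.05
S/V = 0.0713 nm^-1

0.0713


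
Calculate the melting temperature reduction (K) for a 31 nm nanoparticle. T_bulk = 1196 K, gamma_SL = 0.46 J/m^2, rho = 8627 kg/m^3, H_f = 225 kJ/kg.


Radius R = 31/2 = 15.5 nm = 1.55e-08 m
Convert H_f = 225 kJ/kg = 225000 J/kg
dT = 2 * gamma_SL * T_bulk / (rho * H_f * R)
dT = 2 * 0.46 * 1196 / (8627 * 225000 * 1.55e-08)
dT = 36.6 K

36.6


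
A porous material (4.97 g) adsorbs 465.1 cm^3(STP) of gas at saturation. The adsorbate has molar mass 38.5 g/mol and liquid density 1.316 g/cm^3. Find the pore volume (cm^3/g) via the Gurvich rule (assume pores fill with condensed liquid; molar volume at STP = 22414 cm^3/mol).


Moles adsorbed n = V_ads / 22414 = 465.1 / 22414 = 2.075042e-02 mol
Liquid volume V_liq = n * M / rho_liq = 2.075042e-02 * 38.5 / 1.316 = 0.60706 cm^3
Specific pore volume V_pore = V_liq / m_sample = 0.60706 / 4.97
V_pore = 0.1221 cm^3/g

0.1221


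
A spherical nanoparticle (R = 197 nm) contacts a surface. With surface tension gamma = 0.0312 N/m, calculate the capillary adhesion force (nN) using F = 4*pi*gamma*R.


Convert radius: R = 197 nm = 1.97e-07 m
F = 4 * pi * gamma * R
F = 4 * pi * 0.0312 * 1.97e-07
F = 7.72379e-08 N = 77.2379 nN

77.2379


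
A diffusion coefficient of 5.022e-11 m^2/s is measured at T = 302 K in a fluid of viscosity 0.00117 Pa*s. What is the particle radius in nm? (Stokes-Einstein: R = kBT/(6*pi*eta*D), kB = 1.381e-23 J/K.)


Stokes-Einstein: R = kB*T / (6*pi*eta*D)
R = 1.381e-23 * 302 / (6 * pi * 0.00117 * 5.022e-11)
R = 3.76562e-09 m = 3.77 nm

3.77


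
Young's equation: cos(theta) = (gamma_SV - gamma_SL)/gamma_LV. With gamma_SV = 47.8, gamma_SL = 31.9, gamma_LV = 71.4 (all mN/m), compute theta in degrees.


cos(theta) = (gamma_SV - gamma_SL) / gamma_LV
cos(theta) = (47.8 - 31.9) / 71.4
cos(theta) = 0.222689
theta = arccos(0.222689) = 77.13 degrees

77.13


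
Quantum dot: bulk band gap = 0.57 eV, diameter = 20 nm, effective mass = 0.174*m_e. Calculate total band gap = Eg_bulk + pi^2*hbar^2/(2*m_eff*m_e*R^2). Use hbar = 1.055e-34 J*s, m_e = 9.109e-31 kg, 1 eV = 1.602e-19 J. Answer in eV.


Radius R = 20/2 nm = 1e-08 m
Confinement energy dE = pi^2 * hbar^2 / (2 * m_eff * m_e * R^2)
dE = pi^2 * (1.055e-34)^2 / (2 * 0.174 * 9.109e-31 * (1e-08)^2) J, divided by 1.602e-19 J/eV
dE = 0.0216 eV
Total band gap = E_g(bulk) + dE = 0.57 + 0.0216 = 0.5916 eV

0.5916


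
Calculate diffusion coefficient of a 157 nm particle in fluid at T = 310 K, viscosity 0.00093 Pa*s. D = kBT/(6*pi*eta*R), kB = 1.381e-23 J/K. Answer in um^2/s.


Radius R = 157/2 = 78.5 nm = 7.85e-08 m
D = kB*T / (6*pi*eta*R)
D = 1.381e-23 * 310 / (6 * pi * 0.00093 * 7.85e-08)
D = 3.11101e-12 m^2/s = 3.111 um^2/s

3.111
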